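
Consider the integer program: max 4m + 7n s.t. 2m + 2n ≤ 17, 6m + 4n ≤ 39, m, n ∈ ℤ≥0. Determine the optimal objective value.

56

The continuous relaxation peaks at (0, 8.5) with value 59.50; rounding to a feasible lattice point costs some objective.
(m,n)=(0,8): 2·0+2·8=16≤17, 6·0+4·8=32≤39, objective 56.
(m,n)=(1,7): 2·1+2·7=16≤17, 6·1+4·7=34≤39, objective 53.
(m,n)=(0,7): 2·0+2·7=14≤17, 6·0+4·7=28≤39, objective 49.
The best lattice point is (0,8), giving 56.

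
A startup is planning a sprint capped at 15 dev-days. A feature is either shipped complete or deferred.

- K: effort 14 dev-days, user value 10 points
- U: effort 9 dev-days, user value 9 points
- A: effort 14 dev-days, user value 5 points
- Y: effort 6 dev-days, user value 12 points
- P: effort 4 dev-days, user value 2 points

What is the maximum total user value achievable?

Y: effort 6 ≤ 15, user value 12.
Y + P: effort 6 + 4 = 10 ≤ 15, user value 12 + 2 = 14.
U + Y: effort 9 + 6 = 15 ≤ 15, user value 9 + 12 = 21.
Best is U and Y with total user value 21.

21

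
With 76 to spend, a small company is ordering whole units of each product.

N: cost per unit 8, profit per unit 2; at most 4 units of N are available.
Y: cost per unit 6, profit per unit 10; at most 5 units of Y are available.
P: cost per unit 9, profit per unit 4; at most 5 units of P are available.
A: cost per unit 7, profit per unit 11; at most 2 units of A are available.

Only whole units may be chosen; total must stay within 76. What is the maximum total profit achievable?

84

Y has the best ratio (10/6); taking only Y gives at most 5×10 = 50 (stopped by the supply cap of 5).
Mixing does better — 5×Y, 3×P, and 2×A: cost 71 ≤ 76, profit 5·10 + 3·4 + 2·11 = 84.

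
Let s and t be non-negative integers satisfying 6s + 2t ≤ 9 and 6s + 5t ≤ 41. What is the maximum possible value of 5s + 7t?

Relaxing integrality, the LP optimum is 31.50 at (s,t) = (0, 4.5), which is not an integer point.
(s,t)=(0,4): 6·0+2·4=8≤9, 6·0+5·4=20≤41, objective 28.
(s,t)=(0,3): 6·0+2·3=6≤9, 6·0+5·3=15≤41, objective 21.
No feasible integer point exceeds 28.

28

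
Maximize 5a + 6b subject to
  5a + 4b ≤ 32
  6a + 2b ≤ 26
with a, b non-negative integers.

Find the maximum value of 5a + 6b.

(a,b)=(0,8): 5·0+4·8=32≤32, 6·0+2·8=16≤26, objective 48.
(a,b)=(0,7): 5·0+4·7=28≤32, 6·0+2·7=14≤26, objective 42.
No feasible integer point exceeds 48.

48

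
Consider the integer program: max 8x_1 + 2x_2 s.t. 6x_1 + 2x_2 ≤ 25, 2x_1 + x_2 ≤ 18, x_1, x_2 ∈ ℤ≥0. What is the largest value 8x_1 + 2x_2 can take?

32

The continuous relaxation peaks at (4.17, 0) with value 33.33; rounding to a feasible lattice point costs some objective.
(x_1,x_2)=(4,0) is feasible, giving 32.
(x_1,x_2)=(3,1) is feasible, giving 26.
(x_1,x_2)=(3,0) is feasible, giving 24.
No feasible integer point exceeds 32.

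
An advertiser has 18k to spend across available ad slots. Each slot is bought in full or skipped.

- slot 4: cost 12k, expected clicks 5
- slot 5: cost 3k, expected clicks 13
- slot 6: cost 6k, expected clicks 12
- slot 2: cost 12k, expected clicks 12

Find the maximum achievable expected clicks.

Allowing fractional choices, the relaxed optimum would be about 34.0, but ad slots are indivisible.
slot 5 + slot 6: cost 3 + 6 = 9 ≤ 18, expected clicks 13 + 12 = 25.
slot 5 + slot 2: cost 3 + 12 = 15 ≤ 18, expected clicks 13 + 12 = 25.
slot 6 + slot 2: cost 6 + 12 = 18 ≤ 18, expected clicks 12 + 12 = 24.
The maximum expected clicks is 25; one optimal choice is slot 5 and slot 6.

25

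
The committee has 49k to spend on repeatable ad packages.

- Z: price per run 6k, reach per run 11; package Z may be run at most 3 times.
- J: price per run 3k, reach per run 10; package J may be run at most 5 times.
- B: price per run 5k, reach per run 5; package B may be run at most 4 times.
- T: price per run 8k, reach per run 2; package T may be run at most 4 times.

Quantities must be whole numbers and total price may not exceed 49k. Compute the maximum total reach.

Take 3×Z, 5×J, and 3×B: price 48 ≤ 49, reach 3·11 + 5·10 + 3·5 = 98.
J has the best ratio (10/3) and is taken to its limit of 5; remaining capacity is filled optimally with the others.

98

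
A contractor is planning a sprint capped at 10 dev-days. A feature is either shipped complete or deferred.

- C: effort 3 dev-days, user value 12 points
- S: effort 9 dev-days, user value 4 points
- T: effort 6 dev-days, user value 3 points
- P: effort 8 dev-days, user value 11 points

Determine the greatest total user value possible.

15

C + T: effort 3 + 6 = 9 ≤ 10, user value 12 + 3 = 15.
C: effort 3 ≤ 10, user value 12.
P: effort 8 ≤ 10, user value 11.
Best is C and T with total user value 15.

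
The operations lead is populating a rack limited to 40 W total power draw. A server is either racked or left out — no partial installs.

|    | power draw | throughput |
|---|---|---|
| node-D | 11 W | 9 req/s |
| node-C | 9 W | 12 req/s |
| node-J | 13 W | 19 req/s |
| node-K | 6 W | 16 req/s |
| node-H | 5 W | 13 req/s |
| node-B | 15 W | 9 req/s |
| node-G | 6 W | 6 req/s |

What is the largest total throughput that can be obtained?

Allowing fractional choices, the relaxed optimum would be about 66.8, but servers are indivisible.
node-C + node-J + node-K + node-H: power draw 9 + 13 + 6 + 5 = 33 ≤ 40, throughput 12 + 19 + 16 + 13 = 60.
node-D + node-J + node-K + node-H: power draw 11 + 13 + 6 + 5 = 35 ≤ 40, throughput 9 + 19 + 16 + 13 = 57.
node-C + node-J + node-K + node-H + node-G: power draw 9 + 13 + 6 + 5 + 6 = 39 ≤ 40, throughput 12 + 19 + 16 + 13 + 6 = 66.
Best is node-C, node-J, node-K, node-H, and node-G with total throughput 66.

66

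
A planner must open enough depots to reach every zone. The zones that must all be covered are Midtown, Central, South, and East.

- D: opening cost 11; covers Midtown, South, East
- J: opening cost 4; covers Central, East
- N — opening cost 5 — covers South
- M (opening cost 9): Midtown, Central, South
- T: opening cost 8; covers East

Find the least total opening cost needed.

13

Choose J and M: together they cover Midtown, Central, South, East — every zone.
Total opening cost: 4 + 9 = 13.
No cover costs less than 13.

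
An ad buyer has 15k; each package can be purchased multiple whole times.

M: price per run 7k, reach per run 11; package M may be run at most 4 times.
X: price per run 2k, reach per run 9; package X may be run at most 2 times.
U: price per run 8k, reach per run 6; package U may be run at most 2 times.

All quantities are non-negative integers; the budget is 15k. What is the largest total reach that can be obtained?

Take 1×M and 2×X: price 11 ≤ 15, reach 1·11 + 2·9 = 29.
X has the best ratio (9/2) and is taken to its limit of 2; remaining capacity is filled optimally with the others.

29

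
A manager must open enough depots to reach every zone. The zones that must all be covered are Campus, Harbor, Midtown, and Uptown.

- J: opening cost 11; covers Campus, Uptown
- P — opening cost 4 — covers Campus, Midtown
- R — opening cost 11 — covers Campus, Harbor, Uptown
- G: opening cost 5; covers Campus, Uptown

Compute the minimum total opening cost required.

15

This is an integer covering problem.
The greedy cost-per-new-zone heuristic would pick P, G, and R for 20, but a cheaper cover exists.
Choose P and R: together they cover Campus, Harbor, Midtown, Uptown — every zone.
Total opening cost: 4 + 11 = 15.
No cover costs less than 15.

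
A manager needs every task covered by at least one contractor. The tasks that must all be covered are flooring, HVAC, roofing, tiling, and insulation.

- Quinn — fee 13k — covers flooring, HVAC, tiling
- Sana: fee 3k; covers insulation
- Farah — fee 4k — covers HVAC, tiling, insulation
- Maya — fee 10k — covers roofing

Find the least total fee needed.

The greedy cost-per-new-task heuristic would pick Farah, Maya, and Quinn for 27, but a cheaper cover exists.
Choose Quinn, Sana, and Maya: together they cover flooring, HVAC, roofing, tiling, insulation — every task.
Total fee: 13 + 3 + 10 = 26.
No cover costs less than 26.

26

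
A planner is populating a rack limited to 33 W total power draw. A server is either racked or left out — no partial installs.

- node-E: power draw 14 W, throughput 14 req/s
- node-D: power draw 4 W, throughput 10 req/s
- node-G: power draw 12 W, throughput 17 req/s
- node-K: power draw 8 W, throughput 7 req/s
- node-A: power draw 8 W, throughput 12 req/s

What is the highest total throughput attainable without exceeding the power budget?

46

Allowing fractional choices, the relaxed optimum would be about 48.0, but servers are indivisible.
node-D + node-G + node-K + node-A: power draw 4 + 12 + 8 + 8 = 32 ≤ 33, throughput 10 + 17 + 7 + 12 = 46.
node-D + node-G + node-A: power draw 4 + 12 + 8 = 24 ≤ 33, throughput 10 + 17 + 12 = 39.
node-E + node-D + node-G: power draw 14 + 4 + 12 = 30 ≤ 33, throughput 14 + 10 + 17 = 41.
Best is node-D, node-G, node-K, and node-A with total throughput 46.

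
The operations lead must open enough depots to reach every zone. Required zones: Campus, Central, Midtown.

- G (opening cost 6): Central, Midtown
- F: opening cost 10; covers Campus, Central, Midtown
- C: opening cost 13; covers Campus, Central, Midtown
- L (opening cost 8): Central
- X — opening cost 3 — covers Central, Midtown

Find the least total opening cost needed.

F alone covers Campus, Central, Midtown — every zone.
Total opening cost: 10.

10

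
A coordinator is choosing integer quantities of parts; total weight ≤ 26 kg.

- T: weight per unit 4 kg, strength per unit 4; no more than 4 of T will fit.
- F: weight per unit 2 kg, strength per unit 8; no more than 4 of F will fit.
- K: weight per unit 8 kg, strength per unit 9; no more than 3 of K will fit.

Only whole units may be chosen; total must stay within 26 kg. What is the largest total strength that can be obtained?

Take 4×F and 2×K: weight 24 ≤ 26, strength 4·8 + 2·9 = 50.
F has the best ratio (8/2) and is taken to its limit of 4; remaining capacity is filled optimally with the others.

50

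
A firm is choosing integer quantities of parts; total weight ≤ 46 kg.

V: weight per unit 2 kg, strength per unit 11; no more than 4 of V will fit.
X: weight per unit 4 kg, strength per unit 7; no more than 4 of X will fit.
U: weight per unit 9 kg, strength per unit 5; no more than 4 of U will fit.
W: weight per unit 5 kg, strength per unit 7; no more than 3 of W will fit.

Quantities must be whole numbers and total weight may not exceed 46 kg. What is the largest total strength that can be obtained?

4×V, 3×X, 1×U, and 3×W: weight 44 ≤ 46, strength 4·11 + 3·7 + 1·5 + 3·7 = 91.
4×V, 4×X, and 3×W: weight 39 ≤ 46, strength 4·11 + 4·7 + 3·7 = 93.
Best is 93.

93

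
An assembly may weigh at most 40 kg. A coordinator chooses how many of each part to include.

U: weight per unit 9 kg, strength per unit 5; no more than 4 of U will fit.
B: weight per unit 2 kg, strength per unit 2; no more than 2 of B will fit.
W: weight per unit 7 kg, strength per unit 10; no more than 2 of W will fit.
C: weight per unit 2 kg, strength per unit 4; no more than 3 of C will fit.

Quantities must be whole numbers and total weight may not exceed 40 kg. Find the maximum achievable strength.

44

This is a bounded integer knapsack.
C has the best ratio (4/2); taking only C gives at most 3×4 = 12 (stopped by the supply cap of 3).
Mixing does better — 2×U, 1×B, 2×W, and 3×C: weight 40 ≤ 40, strength 2·5 + 1·2 + 2·10 + 3·4 = 44.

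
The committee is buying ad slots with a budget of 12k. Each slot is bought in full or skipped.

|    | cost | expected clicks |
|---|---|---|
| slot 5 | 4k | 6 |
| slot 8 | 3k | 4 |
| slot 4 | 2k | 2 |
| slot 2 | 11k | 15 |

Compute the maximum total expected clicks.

Allowing fractional choices, the relaxed optimum would be about 16.9, but ad slots are indivisible.
slot 5 + slot 8 + slot 4: cost 4 + 3 + 2 = 9 ≤ 12, expected clicks 6 + 4 + 2 = 12.
slot 2: cost 11 ≤ 12, expected clicks 15.
slot 5 + slot 8: cost 4 + 3 = 7 ≤ 12, expected clicks 6 + 4 = 10.
Best is slot 2 with total expected clicks 15.

15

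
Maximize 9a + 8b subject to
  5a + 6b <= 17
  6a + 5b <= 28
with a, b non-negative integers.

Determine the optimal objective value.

27

(a,b)=(3,0): 5·3+6·0=15≤17, 6·3+5·0=18≤28, objective 27.
(a,b)=(2,1): 5·2+6·1=16≤17, 6·2+5·1=17≤28, objective 26.
(a,b)=(2,0): 5·2+6·0=10≤17, 6·2+5·0=12≤28, objective 18.
No feasible integer point exceeds 27.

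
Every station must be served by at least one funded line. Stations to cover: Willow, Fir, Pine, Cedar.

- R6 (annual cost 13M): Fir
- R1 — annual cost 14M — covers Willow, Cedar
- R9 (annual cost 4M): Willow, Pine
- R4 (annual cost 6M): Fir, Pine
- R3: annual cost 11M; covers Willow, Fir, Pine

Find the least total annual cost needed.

20

This is an integer covering problem.
The greedy cost-per-new-station heuristic would pick R9, R4, and R1 for 24, but a cheaper cover exists.
Choose R1 and R4: together they cover Willow, Fir, Pine, Cedar — every station.
Total annual cost: 14 + 6 = 20.
No cover costs less than 20.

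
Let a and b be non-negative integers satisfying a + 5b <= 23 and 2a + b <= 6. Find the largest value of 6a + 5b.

26

Relaxing integrality, the LP optimum is 26.89 at (a,b) = (0.778, 4.44), which is not an integer point.
(a,b)=(1,4): 1·1+5·4=21≤23, 2·1+1·4=6≤6, objective 26.
(a,b)=(1,3): 1·1+5·3=16≤23, 2·1+1·3=5≤6, objective 21.
No feasible integer point exceeds 26.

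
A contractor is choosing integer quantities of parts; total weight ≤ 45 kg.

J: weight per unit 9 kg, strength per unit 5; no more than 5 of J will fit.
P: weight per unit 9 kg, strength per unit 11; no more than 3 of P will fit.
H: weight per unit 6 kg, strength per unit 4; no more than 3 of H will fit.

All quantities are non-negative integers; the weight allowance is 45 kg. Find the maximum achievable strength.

45

Take 3×P and 3×H: weight 45 ≤ 45, strength 3·11 + 3·4 = 45.
P has the best ratio (11/9) and is taken to its limit of 3; remaining capacity is filled optimally with the others.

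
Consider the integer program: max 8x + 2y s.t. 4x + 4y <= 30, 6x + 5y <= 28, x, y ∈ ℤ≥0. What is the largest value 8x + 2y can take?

Relaxing integrality, the LP optimum is 37.33 at (x,y) = (4.67, 0), which is not an integer point.
(x,y)=(4,0): 4·4+4·0=16≤30, 6·4+5·0=24≤28, objective 32.
(x,y)=(3,1): 4·3+4·1=16≤30, 6·3+5·1=23≤28, objective 26.
(x,y)=(3,0): 4·3+4·0=12≤30, 6·3+5·0=18≤28, objective 24.
Maximum is 32 at (x,y)=(4,0).

32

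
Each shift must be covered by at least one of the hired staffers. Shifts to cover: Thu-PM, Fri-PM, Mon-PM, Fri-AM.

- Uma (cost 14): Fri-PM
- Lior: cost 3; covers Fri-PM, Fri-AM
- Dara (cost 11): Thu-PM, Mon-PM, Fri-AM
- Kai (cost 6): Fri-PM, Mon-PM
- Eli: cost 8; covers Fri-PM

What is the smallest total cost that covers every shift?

Choose Lior and Dara: together they cover Thu-PM, Fri-PM, Mon-PM, Fri-AM — every shift.
Total cost: 3 + 11 = 14.
No cover costs less than 14.

14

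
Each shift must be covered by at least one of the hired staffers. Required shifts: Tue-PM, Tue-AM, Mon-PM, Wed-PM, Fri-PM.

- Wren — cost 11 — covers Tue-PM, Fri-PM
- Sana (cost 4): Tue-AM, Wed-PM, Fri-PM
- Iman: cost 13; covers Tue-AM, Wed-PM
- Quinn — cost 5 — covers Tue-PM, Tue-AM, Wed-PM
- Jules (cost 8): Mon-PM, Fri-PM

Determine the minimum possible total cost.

The greedy cost-per-new-shift heuristic would pick Sana, Quinn, and Jules for 17, but a cheaper cover exists.
Choose Quinn and Jules: together they cover Tue-PM, Tue-AM, Mon-PM, Wed-PM, Fri-PM — every shift.
Total cost: 5 + 8 = 13.
No cover costs less than 13.

13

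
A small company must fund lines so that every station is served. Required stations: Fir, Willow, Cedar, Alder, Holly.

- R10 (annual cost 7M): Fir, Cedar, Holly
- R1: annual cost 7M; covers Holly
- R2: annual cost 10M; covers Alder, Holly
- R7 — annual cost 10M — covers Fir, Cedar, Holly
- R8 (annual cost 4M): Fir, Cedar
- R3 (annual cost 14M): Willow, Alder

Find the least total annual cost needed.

21

This is an integer covering problem.
The greedy cost-per-new-station heuristic would pick R8, R2, and R3 for 28, but a cheaper cover exists.
Choose R10 and R3: together they cover Fir, Willow, Cedar, Alder, Holly — every station.
Total annual cost: 7 + 14 = 21.
No cover costs less than 21.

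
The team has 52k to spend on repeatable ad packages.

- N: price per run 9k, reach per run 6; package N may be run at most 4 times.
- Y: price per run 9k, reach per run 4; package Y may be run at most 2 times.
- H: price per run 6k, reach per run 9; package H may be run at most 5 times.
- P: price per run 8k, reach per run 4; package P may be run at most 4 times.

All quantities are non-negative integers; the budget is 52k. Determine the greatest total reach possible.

This is a bounded integer knapsack.
1×N, 5×H, and 1×P: price 47 ≤ 52, reach 1·6 + 5·9 + 1·4 = 55.
2×N and 5×H: price 48 ≤ 52, reach 2·6 + 5·9 = 57.
Best is 57.

57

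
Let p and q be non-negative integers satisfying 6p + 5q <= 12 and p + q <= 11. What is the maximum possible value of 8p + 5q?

16

(p,q)=(2,0) is feasible, giving 16.
(p,q)=(1,1) is feasible, giving 13.
Maximum is 16 at (p,q)=(2,0).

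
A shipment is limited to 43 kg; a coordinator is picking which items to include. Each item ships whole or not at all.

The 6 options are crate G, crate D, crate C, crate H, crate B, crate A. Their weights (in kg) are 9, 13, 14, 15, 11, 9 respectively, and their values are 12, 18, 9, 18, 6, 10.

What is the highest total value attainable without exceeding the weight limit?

48

Take crate G, crate D, and crate H: weight 9 + 13 + 15 = 37 ≤ 43, value 12 + 18 + 18 = 48.
No other feasible combination does better.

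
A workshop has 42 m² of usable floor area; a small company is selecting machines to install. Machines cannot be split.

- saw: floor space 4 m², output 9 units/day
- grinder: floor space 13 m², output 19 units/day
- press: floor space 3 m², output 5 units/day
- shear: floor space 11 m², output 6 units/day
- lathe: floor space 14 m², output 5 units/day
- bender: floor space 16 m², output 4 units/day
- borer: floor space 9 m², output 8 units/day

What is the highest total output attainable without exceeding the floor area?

Allowing fractional choices, the relaxed optimum would be about 47.7, but machines are indivisible.
saw + grinder + press + borer: floor space 4 + 13 + 3 + 9 = 29 ≤ 42, output 9 + 19 + 5 + 8 = 41.
saw + grinder + press + shear + borer: floor space 4 + 13 + 3 + 11 + 9 = 40 ≤ 42, output 9 + 19 + 5 + 6 + 8 = 47.
saw + grinder + shear + borer: floor space 4 + 13 + 11 + 9 = 37 ≤ 42, output 9 + 19 + 6 + 8 = 42.
Best is saw, grinder, press, shear, and borer with total output 47.

47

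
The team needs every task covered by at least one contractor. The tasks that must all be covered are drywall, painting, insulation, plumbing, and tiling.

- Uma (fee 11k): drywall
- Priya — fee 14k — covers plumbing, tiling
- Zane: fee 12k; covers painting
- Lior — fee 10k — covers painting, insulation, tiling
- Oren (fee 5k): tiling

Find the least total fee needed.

This is a weighted set-cover instance.
Choose Uma, Priya, and Lior: together they cover drywall, painting, insulation, plumbing, tiling — every task.
Total fee: 11 + 14 + 10 = 35.
No cover costs less than 35.

35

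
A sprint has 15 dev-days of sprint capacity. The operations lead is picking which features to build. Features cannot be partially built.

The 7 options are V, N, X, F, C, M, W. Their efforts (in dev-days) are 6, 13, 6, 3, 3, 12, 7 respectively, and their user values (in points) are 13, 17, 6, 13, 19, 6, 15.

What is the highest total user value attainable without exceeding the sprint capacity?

47

This is an integer program with binary decision variables.
Take F, C, and W: effort 3 + 3 + 7 = 13 ≤ 15, user value 13 + 19 + 15 = 47.
No other feasible combination does better.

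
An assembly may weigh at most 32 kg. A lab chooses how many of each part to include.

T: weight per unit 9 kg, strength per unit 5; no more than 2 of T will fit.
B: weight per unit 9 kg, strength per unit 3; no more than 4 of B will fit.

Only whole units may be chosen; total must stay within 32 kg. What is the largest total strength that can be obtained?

13

This is a bounded integer knapsack.
Take 2×T and 1×B: weight 27 ≤ 32, strength 2·5 + 1·3 = 13.
T has the best ratio (5/9) and is taken to its limit of 2; remaining capacity is filled optimally with the others.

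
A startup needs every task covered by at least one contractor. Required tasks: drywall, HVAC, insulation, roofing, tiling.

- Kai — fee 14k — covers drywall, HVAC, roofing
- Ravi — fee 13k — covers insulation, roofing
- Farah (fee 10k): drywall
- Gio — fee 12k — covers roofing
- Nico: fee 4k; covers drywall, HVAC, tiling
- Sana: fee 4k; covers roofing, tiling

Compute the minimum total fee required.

The greedy cost-per-new-task heuristic would pick Nico, Sana, and Ravi for 21, but a cheaper cover exists.
Choose Ravi and Nico: together they cover drywall, HVAC, insulation, roofing, tiling — every task.
Total fee: 13 + 4 = 17.
No cover costs less than 17.

17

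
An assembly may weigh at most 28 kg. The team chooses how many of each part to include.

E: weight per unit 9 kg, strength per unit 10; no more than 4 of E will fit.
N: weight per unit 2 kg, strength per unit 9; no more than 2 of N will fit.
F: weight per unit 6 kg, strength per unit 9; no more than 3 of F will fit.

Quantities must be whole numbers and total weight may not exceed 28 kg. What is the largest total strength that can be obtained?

47

N has the best ratio (9/2); taking only N gives at most 2×9 = 18 (stopped by the supply cap of 2).
Mixing does better — 2×E, 2×N, and 1×F: weight 28 ≤ 28, strength 2·10 + 2·9 + 1·9 = 47.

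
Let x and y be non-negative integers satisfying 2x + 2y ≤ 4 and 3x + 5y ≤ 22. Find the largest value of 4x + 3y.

(x,y)=(2,0): 2·2+2·0=4≤4, 3·2+5·0=6≤22, objective 8.
(x,y)=(1,1): 2·1+2·1=4≤4, 3·1+5·1=8≤22, objective 7.
Maximum is 8 at (x,y)=(2,0).

8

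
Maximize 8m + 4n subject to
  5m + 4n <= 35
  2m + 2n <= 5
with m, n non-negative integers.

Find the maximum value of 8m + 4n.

16

(m,n)=(2,0): 5·2+4·0=10≤35, 2·2+2·0=4≤5, objective 16.
(m,n)=(1,1): 5·1+4·1=9≤35, 2·1+2·1=4≤5, objective 12.
(m,n)=(1,0): 5·1+4·0=5≤35, 2·1+2·0=2≤5, objective 8.
Maximum is 16 at (m,n)=(2,0).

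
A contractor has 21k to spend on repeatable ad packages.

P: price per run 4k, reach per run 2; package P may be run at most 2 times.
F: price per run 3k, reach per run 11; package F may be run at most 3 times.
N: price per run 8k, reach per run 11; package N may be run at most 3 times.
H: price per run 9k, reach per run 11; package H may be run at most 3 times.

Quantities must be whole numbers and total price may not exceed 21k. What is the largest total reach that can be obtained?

This is a bounded integer knapsack.
3×F and 1×H: price 18 ≤ 21, reach 3·11 + 1·11 = 44.
1×P, 3×F, and 1×N: price 21 ≤ 21, reach 1·2 + 3·11 + 1·11 = 46.
Best is 46.

46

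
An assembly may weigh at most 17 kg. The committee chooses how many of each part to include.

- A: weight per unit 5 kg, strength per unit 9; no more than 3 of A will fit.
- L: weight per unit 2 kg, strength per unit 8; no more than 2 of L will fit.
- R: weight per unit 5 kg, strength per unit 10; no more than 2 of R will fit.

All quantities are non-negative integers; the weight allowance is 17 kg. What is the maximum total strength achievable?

2×L and 2×R: weight 14 ≤ 17, strength 2·8 + 2·10 = 36.
1×A, 1×L, and 2×R: weight 17 ≤ 17, strength 1·9 + 1·8 + 2·10 = 37.
Best is 37.

37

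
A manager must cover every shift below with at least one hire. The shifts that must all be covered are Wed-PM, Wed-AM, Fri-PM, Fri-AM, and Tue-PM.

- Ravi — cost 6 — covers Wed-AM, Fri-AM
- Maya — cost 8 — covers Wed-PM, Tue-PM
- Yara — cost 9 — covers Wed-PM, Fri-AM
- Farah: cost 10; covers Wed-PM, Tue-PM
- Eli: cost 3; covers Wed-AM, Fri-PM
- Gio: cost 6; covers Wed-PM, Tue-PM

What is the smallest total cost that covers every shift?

15

Choose Ravi, Eli, and Gio: together they cover Wed-PM, Wed-AM, Fri-PM, Fri-AM, Tue-PM — every shift.
Total cost: 6 + 3 + 6 = 15.
No cover costs less than 15.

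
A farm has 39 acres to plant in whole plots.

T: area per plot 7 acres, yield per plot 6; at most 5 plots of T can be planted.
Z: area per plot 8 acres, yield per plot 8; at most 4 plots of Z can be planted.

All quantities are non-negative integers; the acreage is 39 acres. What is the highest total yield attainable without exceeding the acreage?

38

2×T and 3×Z: area 38 ≤ 39, yield 2·6 + 3·8 = 36.
1×T and 4×Z: area 39 ≤ 39, yield 1·6 + 4·8 = 38.
Best is 38.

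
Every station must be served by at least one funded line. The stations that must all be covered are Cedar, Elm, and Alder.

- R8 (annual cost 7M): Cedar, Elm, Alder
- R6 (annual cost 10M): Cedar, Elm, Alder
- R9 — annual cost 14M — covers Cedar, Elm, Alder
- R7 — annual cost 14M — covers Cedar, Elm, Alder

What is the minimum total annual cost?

7

R8 alone covers Cedar, Elm, Alder — every station.
Total annual cost: 7.
No cover costs less than 7.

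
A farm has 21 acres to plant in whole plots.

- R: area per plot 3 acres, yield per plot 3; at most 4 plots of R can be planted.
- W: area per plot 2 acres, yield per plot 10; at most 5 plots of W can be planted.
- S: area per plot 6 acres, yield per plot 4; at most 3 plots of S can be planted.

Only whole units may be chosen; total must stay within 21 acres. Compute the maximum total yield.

59

1×R, 5×W, and 1×S: area 19 ≤ 21, yield 1·3 + 5·10 + 1·4 = 57.
3×R and 5×W: area 19 ≤ 21, yield 3·3 + 5·10 = 59.
Best is 59.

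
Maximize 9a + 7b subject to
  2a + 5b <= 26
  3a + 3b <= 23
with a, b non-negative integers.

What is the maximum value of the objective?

The continuous relaxation peaks at (7.67, 0) with value 69.00; rounding to a feasible lattice point costs some objective.
(a,b)=(7,0): 2·7+5·0=14≤26, 3·7+3·0=21≤23, objective 63.
(a,b)=(6,1): 2·6+5·1=17≤26, 3·6+3·1=21≤23, objective 61.
(a,b)=(6,0): 2·6+5·0=12≤26, 3·6+3·0=18≤23, objective 54.
Maximum is 63 at (a,b)=(7,0).

63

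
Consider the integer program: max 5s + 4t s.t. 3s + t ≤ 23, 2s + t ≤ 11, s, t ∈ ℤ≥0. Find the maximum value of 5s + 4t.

(s,t)=(0,11): 3·0+1·11=11≤23, 2·0+1·11=11≤11, objective 44.
(s,t)=(0,10): 3·0+1·10=10≤23, 2·0+1·10=10≤11, objective 40.
No feasible integer point exceeds 44.

44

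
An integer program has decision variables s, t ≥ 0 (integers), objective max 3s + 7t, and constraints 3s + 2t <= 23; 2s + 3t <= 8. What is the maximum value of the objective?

(s,t)=(1,2): 3·1+2·2=7≤23, 2·1+3·2=8≤8, objective 17.
(s,t)=(0,2): 3·0+2·2=4≤23, 2·0+3·2=6≤8, objective 14.
(s,t)=(2,1): 3·2+2·1=8≤23, 2·2+3·1=7≤8, objective 13.
The best lattice point is (1,2), giving 17.

17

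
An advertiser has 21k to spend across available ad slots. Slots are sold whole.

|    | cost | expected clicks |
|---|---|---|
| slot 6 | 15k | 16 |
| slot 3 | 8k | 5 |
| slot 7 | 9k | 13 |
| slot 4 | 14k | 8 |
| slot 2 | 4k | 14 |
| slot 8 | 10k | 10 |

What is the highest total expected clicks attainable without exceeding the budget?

32

This is an integer program with binary decision variables.
Allowing fractional choices, the relaxed optimum would be about 35.5, but ad slots are indivisible.
slot 6 + slot 2: cost 15 + 4 = 19 ≤ 21, expected clicks 16 + 14 = 30.
slot 3 + slot 7 + slot 2: cost 8 + 9 + 4 = 21 ≤ 21, expected clicks 5 + 13 + 14 = 32.
Best is slot 3, slot 7, and slot 2 with total expected clicks 32.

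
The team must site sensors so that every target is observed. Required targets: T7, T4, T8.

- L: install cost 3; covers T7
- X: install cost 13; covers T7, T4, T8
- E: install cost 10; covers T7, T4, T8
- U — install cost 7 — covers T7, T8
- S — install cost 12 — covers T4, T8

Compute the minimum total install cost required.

10

The greedy cost-per-new-target heuristic would pick L and E for 13, but a cheaper cover exists.
E alone covers T7, T4, T8 — every target.
Total install cost: 10.
No cover costs less than 10.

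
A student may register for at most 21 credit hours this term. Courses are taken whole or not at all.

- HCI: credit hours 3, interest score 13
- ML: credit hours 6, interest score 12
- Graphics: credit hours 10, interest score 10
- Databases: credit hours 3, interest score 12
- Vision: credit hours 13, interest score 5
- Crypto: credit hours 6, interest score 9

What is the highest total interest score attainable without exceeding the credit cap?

46

Take HCI, ML, Databases, and Crypto: credit hours 3 + 6 + 3 + 6 = 18 ≤ 21, interest score 13 + 12 + 12 + 9 = 46.
No other feasible combination does better.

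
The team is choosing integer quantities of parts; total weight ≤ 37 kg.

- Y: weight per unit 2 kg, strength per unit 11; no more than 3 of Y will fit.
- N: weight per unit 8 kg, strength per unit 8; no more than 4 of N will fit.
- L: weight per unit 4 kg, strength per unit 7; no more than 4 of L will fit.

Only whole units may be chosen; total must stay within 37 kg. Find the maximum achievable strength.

Take 3×Y, 2×N, and 3×L: weight 34 ≤ 37, strength 3·11 + 2·8 + 3·7 = 70.
Y has the best ratio (11/2) and is taken to its limit of 3; remaining capacity is filled optimally with the others.

70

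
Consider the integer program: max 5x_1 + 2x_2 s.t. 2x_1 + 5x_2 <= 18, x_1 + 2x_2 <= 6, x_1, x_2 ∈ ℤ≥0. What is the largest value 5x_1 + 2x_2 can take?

30

(x_1,x_2)=(6,0): 2·6+5·0=12≤18, 1·6+2·0=6≤6, objective 30.
(x_1,x_2)=(5,0): 2·5+5·0=10≤18, 1·5+2·0=5≤6, objective 25.
No feasible integer point exceeds 30.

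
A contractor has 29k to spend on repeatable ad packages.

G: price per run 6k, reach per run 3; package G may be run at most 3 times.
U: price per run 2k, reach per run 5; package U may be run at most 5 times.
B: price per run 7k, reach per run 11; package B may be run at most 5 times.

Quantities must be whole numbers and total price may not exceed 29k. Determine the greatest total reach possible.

53

U has the best ratio (5/2); taking only U gives at most 5×5 = 25 (stopped by the supply cap of 5).
Mixing does better — 4×U and 3×B: price 29 ≤ 29, reach 4·5 + 3·11 = 53.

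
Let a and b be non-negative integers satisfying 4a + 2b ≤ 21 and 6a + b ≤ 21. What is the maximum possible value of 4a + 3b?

Relaxing integrality, the LP optimum is 31.50 at (a,b) = (0, 10.5), which is not an integer point.
(a,b)=(0,10): 4·0+2·10=20≤21, 6·0+1·10=10≤21, objective 30.
(a,b)=(0,9): 4·0+2·9=18≤21, 6·0+1·9=9≤21, objective 27.
No feasible integer point exceeds 30.

30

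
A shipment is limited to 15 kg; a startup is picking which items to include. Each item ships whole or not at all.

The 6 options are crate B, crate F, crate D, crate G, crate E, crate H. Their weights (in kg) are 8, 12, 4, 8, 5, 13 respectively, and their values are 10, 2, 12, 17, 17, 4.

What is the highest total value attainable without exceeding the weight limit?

34

crate G + crate E: weight 8 + 5 = 13 ≤ 15, value 17 + 17 = 34.
crate D + crate E: weight 4 + 5 = 9 ≤ 15, value 12 + 17 = 29.
Best is crate G and crate E with total value 34.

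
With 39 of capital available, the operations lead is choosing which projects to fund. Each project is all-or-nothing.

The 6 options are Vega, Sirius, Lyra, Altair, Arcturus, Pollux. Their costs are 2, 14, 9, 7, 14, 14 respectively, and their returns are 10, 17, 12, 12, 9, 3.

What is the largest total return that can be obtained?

This is an integer program with binary decision variables.
Allowing fractional choices, the relaxed optimum would be about 55.5, but projects are indivisible.
Vega + Sirius + Lyra + Altair: cost 2 + 14 + 9 + 7 = 32 ≤ 39, return 10 + 17 + 12 + 12 = 51.
Vega + Sirius + Altair + Arcturus: cost 2 + 14 + 7 + 14 = 37 ≤ 39, return 10 + 17 + 12 + 9 = 48.
Best is Vega, Sirius, Lyra, and Altair with total return 51.

51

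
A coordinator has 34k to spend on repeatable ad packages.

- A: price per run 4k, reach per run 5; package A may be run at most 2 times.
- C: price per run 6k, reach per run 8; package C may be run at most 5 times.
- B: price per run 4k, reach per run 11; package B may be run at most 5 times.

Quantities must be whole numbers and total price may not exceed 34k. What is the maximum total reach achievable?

73

2×C and 5×B: price 32 ≤ 34, reach 2·8 + 5·11 = 71.
2×A, 1×C, and 5×B: price 34 ≤ 34, reach 2·5 + 1·8 + 5·11 = 73.
Best is 73.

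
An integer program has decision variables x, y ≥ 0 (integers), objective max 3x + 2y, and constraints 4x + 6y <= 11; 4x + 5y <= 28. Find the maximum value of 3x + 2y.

6

(x,y)=(2,0): 4·2+6·0=8≤11, 4·2+5·0=8≤28, objective 6.
(x,y)=(1,1): 4·1+6·1=10≤11, 4·1+5·1=9≤28, objective 5.
No feasible integer point exceeds 6.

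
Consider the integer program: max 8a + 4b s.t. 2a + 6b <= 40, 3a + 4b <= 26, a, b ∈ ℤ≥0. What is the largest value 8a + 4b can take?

64

Relaxing integrality, the LP optimum is 69.33 at (a,b) = (8.67, 0), which is not an integer point.
(a,b)=(8,0): 2·8+6·0=16≤40, 3·8+4·0=24≤26, objective 64.
(a,b)=(7,1): 2·7+6·1=20≤40, 3·7+4·1=25≤26, objective 60.
(a,b)=(7,0): 2·7+6·0=14≤40, 3·7+4·0=21≤26, objective 56.
Maximum is 64 at (a,b)=(8,0).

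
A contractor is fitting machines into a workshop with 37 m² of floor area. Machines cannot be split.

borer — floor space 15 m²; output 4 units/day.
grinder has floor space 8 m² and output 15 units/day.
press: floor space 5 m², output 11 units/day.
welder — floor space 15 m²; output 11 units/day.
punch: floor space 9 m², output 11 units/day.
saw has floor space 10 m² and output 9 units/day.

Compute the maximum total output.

Allowing fractional choices, the relaxed optimum would be about 49.7, but machines are indivisible.
grinder + press + welder + punch: floor space 8 + 5 + 15 + 9 = 37 ≤ 37, output 15 + 11 + 11 + 11 = 48.
grinder + press + punch + saw: floor space 8 + 5 + 9 + 10 = 32 ≤ 37, output 15 + 11 + 11 + 9 = 46.
Best is grinder, press, welder, and punch with total output 48.

48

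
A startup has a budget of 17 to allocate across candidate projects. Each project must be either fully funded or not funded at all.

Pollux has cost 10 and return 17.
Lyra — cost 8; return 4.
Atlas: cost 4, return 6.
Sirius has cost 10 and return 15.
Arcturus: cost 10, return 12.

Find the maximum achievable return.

Pollux + Atlas: cost 10 + 4 = 14 ≤ 17, return 17 + 6 = 23.
Atlas + Arcturus: cost 4 + 10 = 14 ≤ 17, return 6 + 12 = 18.
Atlas + Sirius: cost 4 + 10 = 14 ≤ 17, return 6 + 15 = 21.
Best is Pollux and Atlas with total return 23.

23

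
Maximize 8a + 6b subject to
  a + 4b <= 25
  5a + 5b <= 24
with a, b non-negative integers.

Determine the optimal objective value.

(a,b)=(4,0): 1·4+4·0=4≤25, 5·4+5·0=20≤24, objective 32.
(a,b)=(3,1): 1·3+4·1=7≤25, 5·3+5·1=20≤24, objective 30.
(a,b)=(3,0): 1·3+4·0=3≤25, 5·3+5·0=15≤24, objective 24.
Maximum is 32 at (a,b)=(4,0).

32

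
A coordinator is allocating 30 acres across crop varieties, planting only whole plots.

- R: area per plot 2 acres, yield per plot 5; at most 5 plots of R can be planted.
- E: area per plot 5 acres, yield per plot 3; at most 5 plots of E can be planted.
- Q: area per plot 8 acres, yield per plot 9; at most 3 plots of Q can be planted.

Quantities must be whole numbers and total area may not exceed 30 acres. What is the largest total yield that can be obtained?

43

This is a bounded integer knapsack.
R has the best ratio (5/2); taking only R gives at most 5×5 = 25 (stopped by the supply cap of 5).
Mixing does better — 5×R and 2×Q: area 26 ≤ 30, yield 5·5 + 2·9 = 43.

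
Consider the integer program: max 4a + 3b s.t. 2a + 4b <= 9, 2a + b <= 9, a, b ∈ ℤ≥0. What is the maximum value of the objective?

(a,b)=(4,0): 2·4+4·0=8≤9, 2·4+1·0=8≤9, objective 16.
(a,b)=(3,0): 2·3+4·0=6≤9, 2·3+1·0=6≤9, objective 12.
No feasible integer point exceeds 16.

16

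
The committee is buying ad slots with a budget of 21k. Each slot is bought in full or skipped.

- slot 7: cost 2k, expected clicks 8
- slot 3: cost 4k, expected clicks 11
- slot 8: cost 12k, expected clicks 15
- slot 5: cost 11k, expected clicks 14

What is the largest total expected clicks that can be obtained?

Take slot 7, slot 3, and slot 8: cost 2 + 4 + 12 = 18 ≤ 21, expected clicks 8 + 11 + 15 = 34.
No other feasible combination does better.

34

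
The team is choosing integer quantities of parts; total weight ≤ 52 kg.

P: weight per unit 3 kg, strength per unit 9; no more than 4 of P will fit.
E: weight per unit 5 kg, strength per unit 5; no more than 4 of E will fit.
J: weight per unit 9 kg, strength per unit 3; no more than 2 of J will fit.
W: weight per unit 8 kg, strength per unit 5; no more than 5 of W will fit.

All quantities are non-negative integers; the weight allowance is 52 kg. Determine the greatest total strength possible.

66

4×P, 4×E, and 2×W: weight 48 ≤ 52, strength 4·9 + 4·5 + 2·5 = 66.
4×P, 3×E, and 3×W: weight 51 ≤ 52, strength 4·9 + 3·5 + 3·5 = 66.
Best is 66.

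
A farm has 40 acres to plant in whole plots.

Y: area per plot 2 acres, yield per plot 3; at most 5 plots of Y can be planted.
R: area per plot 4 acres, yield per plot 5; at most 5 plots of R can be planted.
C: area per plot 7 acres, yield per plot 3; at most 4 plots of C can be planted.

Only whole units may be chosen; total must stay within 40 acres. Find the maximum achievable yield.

43

Take 5×Y, 5×R, and 1×C: area 37 ≤ 40, yield 5·3 + 5·5 + 1·3 = 43.
Y has the best ratio (3/2) and is taken to its limit of 5; remaining capacity is filled optimally with the others.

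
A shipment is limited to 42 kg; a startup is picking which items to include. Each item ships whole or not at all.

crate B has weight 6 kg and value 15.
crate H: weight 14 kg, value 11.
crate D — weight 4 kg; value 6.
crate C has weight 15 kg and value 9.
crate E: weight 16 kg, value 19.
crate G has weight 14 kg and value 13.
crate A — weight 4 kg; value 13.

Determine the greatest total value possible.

60

Allowing fractional choices, the relaxed optimum would be about 64.1, but items are indivisible.
crate B + crate E + crate G + crate A: weight 6 + 16 + 14 + 4 = 40 ≤ 42, value 15 + 19 + 13 + 13 = 60.
crate B + crate H + crate E + crate A: weight 6 + 14 + 16 + 4 = 40 ≤ 42, value 15 + 11 + 19 + 13 = 58.
Best is crate B, crate E, crate G, and crate A with total value 60.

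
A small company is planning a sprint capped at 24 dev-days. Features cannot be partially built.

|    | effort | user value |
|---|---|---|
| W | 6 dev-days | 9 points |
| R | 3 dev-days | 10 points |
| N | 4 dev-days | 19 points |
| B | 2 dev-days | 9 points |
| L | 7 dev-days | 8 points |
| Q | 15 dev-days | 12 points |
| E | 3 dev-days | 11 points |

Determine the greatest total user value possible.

Allowing fractional choices, the relaxed optimum would be about 64.9, but features are indivisible.
W + R + N + L + E: effort 6 + 3 + 4 + 7 + 3 = 23 ≤ 24, user value 9 + 10 + 19 + 8 + 11 = 57.
W + R + N + B + E: effort 6 + 3 + 4 + 2 + 3 = 18 ≤ 24, user value 9 + 10 + 19 + 9 + 11 = 58.
R + N + B + L + E: effort 3 + 4 + 2 + 7 + 3 = 19 ≤ 24, user value 10 + 19 + 9 + 8 + 11 = 57.
Best is W, R, N, B, and E with total user value 58.

58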